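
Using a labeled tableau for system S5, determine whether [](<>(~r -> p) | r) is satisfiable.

Yes, satisfiable

1. [](<>(~r -> p) | r), u
2. <>(~r -> p) | r, u   [[]-rule on 1 via uRu]
3. r, u   [|-rule on 2 (branches; this branch)]
Accessibility: uRu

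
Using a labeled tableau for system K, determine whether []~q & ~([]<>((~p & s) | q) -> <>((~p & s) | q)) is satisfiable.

1. []~q & ~([]<>((~p & s) | q) -> <>((~p & s) | q)), 0
2. []~q, 0   [&-rule on 1]
3. ~([]<>((~p & s) | q) -> <>((~p & s) | q)), 0   [&-rule on 1]
4. []<>((~p & s) | q), 0   [~->-rule on 3]
5. ~<>((~p & s) | q), 0   [~->-rule on 3]

Satisfiable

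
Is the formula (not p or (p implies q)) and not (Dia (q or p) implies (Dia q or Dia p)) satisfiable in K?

1. (not p or (p implies q)) and not (Dia (q or p) implies (Dia q or Dia p)), 0
2. not p or (p implies q), 0
3. not (Dia (q or p) implies (Dia q or Dia p)), 0
4. Dia (q or p), 0
5. not (Dia q or Dia p), 0
6. not Dia q, 0
7. not Dia p, 0
8. p implies q, 0
9. q, 0
10. q or p, 1
11. not q, 1
12. not p, 1
13. p, 1
Accessibility: 0R1
Branch closes: p and not p both at 1.
Every branch closes; the branch above is one of them.

No, unsatisfiable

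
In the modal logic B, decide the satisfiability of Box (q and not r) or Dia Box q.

Satisfiable

1. Box (q and not r) or Dia Box q, 0
2. Dia Box q, 0   [or-rule on 1 (branches; this branch)]
3. Box q, 1   [Dia-rule on 2: fresh world 1, 0R1]
4. q, 0   [Box-rule on 3 via 1R0]
5. q, 1   [Box-rule on 3 via 1R1]
Accessibility: 0R0, 0R1, 1R0, 1R1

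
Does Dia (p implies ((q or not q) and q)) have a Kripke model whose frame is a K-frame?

1. Dia (p implies ((q or not q) and q)), 0
2. p implies ((q or not q) and q), 1
3. (q or not q) and q, 1
4. q or not q, 1
5. q, 1
Accessibility: 0R1

Satisfiable (open branch found)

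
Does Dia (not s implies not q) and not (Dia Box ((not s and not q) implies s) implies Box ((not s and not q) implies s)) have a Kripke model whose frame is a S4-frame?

Yes, satisfiable

1. Dia (not s implies not q) and not (Dia Box ((not s and not q) implies s) implies Box ((not s and not q) implies s)), 0
2. Dia (not s implies not q), 0
3. not (Dia Box ((not s and not q) implies s) implies Box ((not s and not q) implies s)), 0
4. Dia Box ((not s and not q) implies s), 0
5. not Box ((not s and not q) implies s), 0
6. not s implies not q, 1
7. not q, 1
8. Box ((not s and not q) implies s), 2
9. (not s and not q) implies s, 2
10. s, 2
11. not ((not s and not q) implies s), 3
12. not s and not q, 3
13. not s, 3
14. not q, 3
Accessibility: 0R0, 0R1, 0R2, 0R3, 1R1, 2R2, 3R3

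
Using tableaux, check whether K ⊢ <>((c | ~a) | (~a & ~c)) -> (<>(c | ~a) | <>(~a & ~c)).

Tableau for the negation ~(<>((c | ~a) | (~a & ~c)) -> (<>(c | ~a) | <>(~a & ~c))):
1. ~(<>((c | ~a) | (~a & ~c)) -> (<>(c | ~a) | <>(~a & ~c))), u
2. <>((c | ~a) | (~a & ~c)), u   [~->-rule on 1]
3. ~(<>(c | ~a) | <>(~a & ~c)), u   [~->-rule on 1]
4. ~<>(c | ~a), u   [~|-rule on 3]
5. ~<>(~a & ~c), u   [~|-rule on 3]
6. (c | ~a) | (~a & ~c), v   [<>-rule on 2: fresh world v, uRv]
7. ~(c | ~a), v   [~<>-rule on 4 via uRv]
8. ~c, v   [~|-rule on 7]
9. a, v   [~|-rule on 7]
10. ~(~a & ~c), v   [~<>-rule on 5 via uRv]
11. c | ~a, v   [|-rule on 6 (branches; this branch)]
12. ~a, v   [|-rule on 11 (branches; this branch)]
Accessibility: uRv
Branch closes: a and ~a both at v.
Every branch of the negation's tableau closes; the branch above is one of them.

Yes, valid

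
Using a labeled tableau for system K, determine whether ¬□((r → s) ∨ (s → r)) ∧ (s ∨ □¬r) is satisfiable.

1. ¬□((r → s) ∨ (s → r)) ∧ (s ∨ □¬r), w0
2. ¬□((r → s) ∨ (s → r)), w0   [∧-rule on 1]
3. s ∨ □¬r, w0   [∧-rule on 1]
4. □¬r, w0   [∨-rule on 3 (branches; this branch)]
5. ¬((r → s) ∨ (s → r)), w1   [¬□-rule on 2: fresh world w1, w0Rw1]
6. ¬(r → s), w1   [¬∨-rule on 5]
7. ¬(s → r), w1   [¬∨-rule on 5]
8. r, w1   [¬→-rule on 6]
9. ¬s, w1   [¬→-rule on 6]
10. s, w1   [¬→-rule on 7]
11. ¬r, w1   [¬→-rule on 7]
Accessibility: w0Rw1
Branch closes: s and ¬s both at w1.
All branches of the tableau close; one closing branch shown above.

Unsatisfiable (every branch closes)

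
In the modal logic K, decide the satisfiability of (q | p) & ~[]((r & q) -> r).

Unsatisfiable

1. (q | p) & ~[]((r & q) -> r), u
2. q | p, u   [&-rule on 1]
3. ~[]((r & q) -> r), u   [&-rule on 1]
4. p, u   [|-rule on 2 (branches; this branch)]
5. ~((r & q) -> r), v   [~[]-rule on 3: fresh world v, uRv]
6. r & q, v   [~->-rule on 5]
7. ~r, v   [~->-rule on 5]
8. r, v   [&-rule on 6]
9. q, v   [&-rule on 6]
Accessibility: uRv
Branch closes: r and ~r both at v.
Every branch closes; the branch above is one of them.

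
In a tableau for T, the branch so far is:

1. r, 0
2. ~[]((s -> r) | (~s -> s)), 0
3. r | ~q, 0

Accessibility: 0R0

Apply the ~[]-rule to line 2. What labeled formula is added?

a fresh world 1 with 0R1, and ~((s -> r) | (~s -> s)) at 1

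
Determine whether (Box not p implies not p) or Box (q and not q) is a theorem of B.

Valid

Tableau for the negation not ((Box not p implies not p) or Box (q and not q)):
1. not ((Box not p implies not p) or Box (q and not q)), 0
2. not (Box not p implies not p), 0
3. not Box (q and not q), 0
4. Box not p, 0
5. p, 0
6. not p, 0
Accessibility: 0R0
Branch closes: p and not p both at 0.
All branches of the negation close; one closing branch shown above.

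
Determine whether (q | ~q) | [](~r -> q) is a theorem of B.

Tableau for the negation ~((q | ~q) | [](~r -> q)):
1. ~((q | ~q) | [](~r -> q)), u
2. ~(q | ~q), u
3. ~[](~r -> q), u
4. ~q, u
5. q, u
Accessibility: uRu
Branch closes: q and ~q both at u.
Every branch of the negation's tableau closes; the branch above is one of them.

Valid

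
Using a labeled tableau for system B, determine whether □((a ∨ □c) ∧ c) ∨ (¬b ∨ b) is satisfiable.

1. □((a ∨ □c) ∧ c) ∨ (¬b ∨ b), u
2. ¬b ∨ b, u
3. b, u
Accessibility: uRu

Satisfiable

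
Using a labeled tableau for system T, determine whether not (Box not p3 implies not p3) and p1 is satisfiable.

Unsatisfiable (every branch closes)

1. not (Box not p3 implies not p3) and p1, u
2. not (Box not p3 implies not p3), u
3. p1, u
4. Box not p3, u
5. p3, u
6. not p3, u
Accessibility: uRu
Branch closes: p3 and not p3 both at u.
Every branch closes; the branch above is one of them.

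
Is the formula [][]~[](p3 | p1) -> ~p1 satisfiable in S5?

1. [][]~[](p3 | p1) -> ~p1, 0
2. ~p1, 0
Accessibility: 0R0

Satisfiable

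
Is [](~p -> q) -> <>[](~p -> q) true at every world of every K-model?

Tableau for the negation ~([](~p -> q) -> <>[](~p -> q)):
1. ~([](~p -> q) -> <>[](~p -> q)), u
2. [](~p -> q), u   [~->-rule on 1]
3. ~<>[](~p -> q), u   [~->-rule on 1]
The negation has an open branch (countermodel exists).

No, not valid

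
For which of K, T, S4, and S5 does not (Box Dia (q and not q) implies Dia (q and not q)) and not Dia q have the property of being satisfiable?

T-tableau for the formula:
1. not (Box Dia (q and not q) implies Dia (q and not q)) and not Dia q, w0
2. not (Box Dia (q and not q) implies Dia (q and not q)), w0   [and-rule on 1]
3. not Dia q, w0   [and-rule on 1]
4. Box Dia (q and not q), w0   [neg-implies-rule on 2]
5. not Dia (q and not q), w0   [neg-implies-rule on 2]
6. not q, w0   [neg-Dia-rule on 3 via w0Rw0]
7. Dia (q and not q), w0   [Box-rule on 4 via w0Rw0]
8. not (q and not q), w0   [neg-Dia-rule on 5 via w0Rw0]
9. q and not q, w1   [Dia-rule on 7: fresh world w1, w0Rw1]
10. q, w1   [and-rule on 9]
11. not q, w1   [and-rule on 9]
Accessibility: w0Rw0, w0Rw1, w1Rw1
Branch closes: q and not q both at w1.
Every branch closes (one shown): unsatisfiable in T, hence also in S4, S5 (every S4/S5-frame is a T-frame).
K-tableau for the formula:
1. not (Box Dia (q and not q) implies Dia (q and not q)) and not Dia q, w0
2. not (Box Dia (q and not q) implies Dia (q and not q)), w0   [and-rule on 1]
3. not Dia q, w0   [and-rule on 1]
4. Box Dia (q and not q), w0   [neg-implies-rule on 2]
5. not Dia (q and not q), w0   [neg-implies-rule on 2]
Complete open branch: satisfiable in K.

K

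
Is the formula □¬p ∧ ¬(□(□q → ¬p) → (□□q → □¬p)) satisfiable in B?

1. □¬p ∧ ¬(□(□q → ¬p) → (□□q → □¬p)), w0
2. □¬p, w0
3. ¬(□(□q → ¬p) → (□□q → □¬p)), w0
4. □(□q → ¬p), w0
5. ¬(□□q → □¬p), w0
6. □□q, w0
7. ¬□¬p, w0
8. ¬p, w0
9. □q → ¬p, w0
10. □q, w0
11. q, w0
12. p, w1
13. ¬p, w1
Accessibility: w0Rw0, w0Rw1, w1Rw0, w1Rw1
Branch closes: p and ¬p both at w1.
(One branch shown.) All branches close.

Unsatisfiable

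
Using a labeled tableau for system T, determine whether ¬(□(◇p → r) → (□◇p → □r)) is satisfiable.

1. ¬(□(◇p → r) → (□◇p → □r)), 0
2. □(◇p → r), 0
3. ¬(□◇p → □r), 0
4. □◇p, 0
5. ¬□r, 0
6. ◇p → r, 0
7. ◇p, 0
8. r, 0
9. ¬r, 1
10. ◇p → r, 1
11. ◇p, 1
12. ¬◇p, 1
13. ¬p, 1
14. p, 2
15. ◇p → r, 2
16. ◇p, 2
17. r, 2
18. p, 3
19. ¬p, 3
Accessibility: 0R0, 0R1, 0R2, 1R1, 1R3, 2R2, 3R3
Branch closes: p and ¬p both at 3.
(One branch shown.) All branches close.

Unsatisfiable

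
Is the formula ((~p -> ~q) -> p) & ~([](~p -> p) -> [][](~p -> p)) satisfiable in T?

Satisfiable (open branch found)

1. ((~p -> ~q) -> p) & ~([](~p -> p) -> [][](~p -> p)), w0
2. (~p -> ~q) -> p, w0
3. ~([](~p -> p) -> [][](~p -> p)), w0
4. [](~p -> p), w0
5. ~[][](~p -> p), w0
6. ~p -> p, w0
7. p, w0
8. ~[](~p -> p), w1
9. ~p -> p, w1
10. p, w1
11. ~(~p -> p), w2
12. ~p, w2
Accessibility: w0Rw0, w0Rw1, w1Rw1, w1Rw2, w2Rw2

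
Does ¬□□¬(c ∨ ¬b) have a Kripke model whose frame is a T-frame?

1. ¬□□¬(c ∨ ¬b), u
2. ¬□¬(c ∨ ¬b), v
3. c ∨ ¬b, w
4. ¬b, w
Accessibility: uRu, uRv, vRv, vRw, wRw

Satisfiable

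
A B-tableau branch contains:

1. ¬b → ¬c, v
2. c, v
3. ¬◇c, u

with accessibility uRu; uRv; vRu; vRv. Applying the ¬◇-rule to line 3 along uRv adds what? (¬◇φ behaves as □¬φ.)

¬c, v

¬◇φ behaves as □¬φ: propagate the negated body to each accessible world.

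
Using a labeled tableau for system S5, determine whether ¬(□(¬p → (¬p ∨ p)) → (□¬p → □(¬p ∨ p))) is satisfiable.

1. ¬(□(¬p → (¬p ∨ p)) → (□¬p → □(¬p ∨ p))), 0
2. □(¬p → (¬p ∨ p)), 0   [¬→-rule on 1]
3. ¬(□¬p → □(¬p ∨ p)), 0   [¬→-rule on 1]
4. □¬p, 0   [¬→-rule on 3]
5. ¬□(¬p ∨ p), 0   [¬→-rule on 3]
6. ¬p → (¬p ∨ p), 0   [□-rule on 2 via 0R0]
7. ¬p, 0   [□-rule on 4 via 0R0]
8. ¬p ∨ p, 0   [→-rule on 6 (branches; this branch)]
9. ¬(¬p ∨ p), 1   [¬□-rule on 5: fresh world 1, 0R1]
10. p, 1   [¬∨-rule on 9]
11. ¬p, 1   [¬∨-rule on 9]
Accessibility: 0R0, 0R1, 1R0, 1R1
Branch closes: p and ¬p both at 1.
Every branch closes; the branch above is one of them.

Unsatisfiable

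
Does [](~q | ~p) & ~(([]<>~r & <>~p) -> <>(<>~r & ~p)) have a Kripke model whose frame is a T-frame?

1. [](~q | ~p) & ~(([]<>~r & <>~p) -> <>(<>~r & ~p)), 0
2. [](~q | ~p), 0
3. ~(([]<>~r & <>~p) -> <>(<>~r & ~p)), 0
4. []<>~r & <>~p, 0
5. ~<>(<>~r & ~p), 0
6. []<>~r, 0
7. <>~p, 0
8. ~q | ~p, 0
9. ~(<>~r & ~p), 0
10. <>~r, 0
11. ~q, 0
12. p, 0
13. ~p, 1
14. ~q | ~p, 1
15. ~(<>~r & ~p), 1
16. <>~r, 1
17. ~<>~r, 1
18. r, 1
19. ~r, 2
20. ~q | ~p, 2
21. ~(<>~r & ~p), 2
22. <>~r, 2
23. ~q, 2
24. p, 2
25. ~r, 3
26. r, 3
Accessibility: 0R0, 0R1, 0R2, 1R1, 1R3, 2R2, 3R3
Branch closes: r and ~r both at 3.
Every branch closes; the branch above is one of them.

Unsatisfiable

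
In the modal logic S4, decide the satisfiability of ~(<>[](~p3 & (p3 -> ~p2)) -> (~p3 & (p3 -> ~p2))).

Satisfiable (open branch found)

1. ~(<>[](~p3 & (p3 -> ~p2)) -> (~p3 & (p3 -> ~p2))), 0
2. <>[](~p3 & (p3 -> ~p2)), 0
3. ~(~p3 & (p3 -> ~p2)), 0
4. ~(p3 -> ~p2), 0
5. p3, 0
6. p2, 0
7. [](~p3 & (p3 -> ~p2)), 1
8. ~p3 & (p3 -> ~p2), 1
9. ~p3, 1
10. p3 -> ~p2, 1
11. ~p2, 1
Accessibility: 0R0, 0R1, 1R1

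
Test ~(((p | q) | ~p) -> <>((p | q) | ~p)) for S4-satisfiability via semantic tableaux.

Unsatisfiable (every branch closes)

1. ~(((p | q) | ~p) -> <>((p | q) | ~p)), 0
2. (p | q) | ~p, 0   [~->-rule on 1]
3. ~<>((p | q) | ~p), 0   [~->-rule on 1]
4. ~((p | q) | ~p), 0   [~<>-rule on 3 via 0R0]
5. ~(p | q), 0   [~|-rule on 4]
6. p, 0   [~|-rule on 4]
7. ~p, 0   [~|-rule on 5]
8. ~q, 0   [~|-rule on 5]
Accessibility: 0R0
Branch closes: p and ~p both at 0.
(One branch shown.) All branches close.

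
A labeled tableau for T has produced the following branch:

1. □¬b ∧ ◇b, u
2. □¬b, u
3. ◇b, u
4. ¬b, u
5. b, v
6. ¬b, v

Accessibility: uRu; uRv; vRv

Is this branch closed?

Both b and ¬b appear at v.

Yes, closed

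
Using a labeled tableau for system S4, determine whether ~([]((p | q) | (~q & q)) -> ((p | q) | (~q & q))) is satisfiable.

Unsatisfiable (every branch closes)

1. ~([]((p | q) | (~q & q)) -> ((p | q) | (~q & q))), u
2. []((p | q) | (~q & q)), u
3. ~((p | q) | (~q & q)), u
4. ~(p | q), u
5. ~(~q & q), u
6. ~p, u
7. ~q, u
8. (p | q) | (~q & q), u
9. ~q & q, u
10. q, u
Accessibility: uRu
Branch closes: q and ~q both at u.
(One branch shown.) All branches close.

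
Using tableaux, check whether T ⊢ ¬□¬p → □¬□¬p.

Invalid (countermodel exists)

Tableau for the negation ¬(¬□¬p → □¬□¬p):
1. ¬(¬□¬p → □¬□¬p), 0
2. ¬□¬p, 0
3. ¬□¬□¬p, 0
4. p, 1
5. □¬p, 2
6. ¬p, 2
Accessibility: 0R0, 0R1, 0R2, 1R1, 2R2
The negation has an open branch (countermodel exists).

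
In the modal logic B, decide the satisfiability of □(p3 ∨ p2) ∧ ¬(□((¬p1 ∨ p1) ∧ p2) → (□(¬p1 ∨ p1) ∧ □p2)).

Unsatisfiable (every branch closes)

1. □(p3 ∨ p2) ∧ ¬(□((¬p1 ∨ p1) ∧ p2) → (□(¬p1 ∨ p1) ∧ □p2)), 0
2. □(p3 ∨ p2), 0
3. ¬(□((¬p1 ∨ p1) ∧ p2) → (□(¬p1 ∨ p1) ∧ □p2)), 0
4. □((¬p1 ∨ p1) ∧ p2), 0
5. ¬(□(¬p1 ∨ p1) ∧ □p2), 0
6. p3 ∨ p2, 0
7. (¬p1 ∨ p1) ∧ p2, 0
8. ¬p1 ∨ p1, 0
9. p2, 0
10. ¬□p2, 0
11. p1, 0
12. ¬p2, 1
13. p3 ∨ p2, 1
14. (¬p1 ∨ p1) ∧ p2, 1
15. ¬p1 ∨ p1, 1
16. p2, 1
Accessibility: 0R0, 0R1, 1R0, 1R1
Branch closes: p2 and ¬p2 both at 1.
Every branch closes; the branch above is one of them.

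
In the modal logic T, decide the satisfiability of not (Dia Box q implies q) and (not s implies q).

1. not (Dia Box q implies q) and (not s implies q), w0
2. not (Dia Box q implies q), w0   [and-rule on 1]
3. not s implies q, w0   [and-rule on 1]
4. Dia Box q, w0   [neg-implies-rule on 2]
5. not q, w0   [neg-implies-rule on 2]
6. s, w0   [implies-rule on 3 (branches; this branch)]
7. Box q, w1   [Dia-rule on 4: fresh world w1, w0Rw1]
8. q, w1   [Box-rule on 7 via w1Rw1]
Accessibility: w0Rw0, w0Rw1, w1Rw1

Yes, satisfiable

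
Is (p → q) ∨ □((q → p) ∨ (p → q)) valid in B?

Valid in B

Tableau for the negation ¬((p → q) ∨ □((q → p) ∨ (p → q))):
1. ¬((p → q) ∨ □((q → p) ∨ (p → q))), u
2. ¬(p → q), u   [¬∨-rule on 1]
3. ¬□((q → p) ∨ (p → q)), u   [¬∨-rule on 1]
4. p, u   [¬→-rule on 2]
5. ¬q, u   [¬→-rule on 2]
6. ¬((q → p) ∨ (p → q)), v   [¬□-rule on 3: fresh world v, uRv]
7. ¬(q → p), v   [¬∨-rule on 6]
8. ¬(p → q), v   [¬∨-rule on 6]
9. q, v   [¬→-rule on 7]
10. ¬p, v   [¬→-rule on 7]
11. p, v   [¬→-rule on 8]
12. ¬q, v   [¬→-rule on 8]
Accessibility: uRu, uRv, vRu, vRv
Branch closes: p and ¬p both at v.
All branches of the negation close; one closing branch shown above.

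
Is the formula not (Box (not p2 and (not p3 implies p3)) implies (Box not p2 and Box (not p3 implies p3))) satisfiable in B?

1. not (Box (not p2 and (not p3 implies p3)) implies (Box not p2 and Box (not p3 implies p3))), w0
2. Box (not p2 and (not p3 implies p3)), w0
3. not (Box not p2 and Box (not p3 implies p3)), w0
4. not p2 and (not p3 implies p3), w0
5. not p2, w0
6. not p3 implies p3, w0
7. not Box (not p3 implies p3), w0
8. p3, w0
9. not (not p3 implies p3), w1
10. not p3, w1
11. not p2 and (not p3 implies p3), w1
12. not p2, w1
13. not p3 implies p3, w1
14. p3, w1
Accessibility: w0Rw0, w0Rw1, w1Rw0, w1Rw1
Branch closes: p3 and not p3 both at w1.
(One branch shown.) All branches close.

Unsatisfiable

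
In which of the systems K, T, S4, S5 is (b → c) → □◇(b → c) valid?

S4-tableau for the negation ¬((b → c) → □◇(b → c)):
1. ¬((b → c) → □◇(b → c)), w0
2. b → c, w0
3. ¬□◇(b → c), w0
4. c, w0
5. ¬◇(b → c), w1
6. ¬(b → c), w1
7. b, w1
8. ¬c, w1
Accessibility: w0Rw0, w0Rw1, w1Rw1
Complete open branch: countermodel on an S4-frame, so not valid in S4, nor in K, T (the same frame is also a K-frame and a T-frame).
S5-tableau for the negation ¬((b → c) → □◇(b → c)):
1. ¬((b → c) → □◇(b → c)), w0
2. b → c, w0
3. ¬□◇(b → c), w0
4. c, w0
5. ¬◇(b → c), w1
6. ¬(b → c), w0
7. b, w0
8. ¬c, w0
Accessibility: w0Rw0, w0Rw1, w1Rw0, w1Rw1
Branch closes: c and ¬c both at w0.
Every branch closes (one shown): valid in S5.

S5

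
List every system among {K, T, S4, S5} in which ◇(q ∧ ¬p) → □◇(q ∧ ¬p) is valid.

S5

S4-tableau for the negation ¬(◇(q ∧ ¬p) → □◇(q ∧ ¬p)):
1. ¬(◇(q ∧ ¬p) → □◇(q ∧ ¬p)), 0
2. ◇(q ∧ ¬p), 0   [¬→-rule on 1]
3. ¬□◇(q ∧ ¬p), 0   [¬→-rule on 1]
4. q ∧ ¬p, 1   [◇-rule on 2: fresh world 1, 0R1]
5. q, 1   [∧-rule on 4]
6. ¬p, 1   [∧-rule on 4]
7. ¬◇(q ∧ ¬p), 2   [¬□-rule on 3: fresh world 2, 0R2]
8. ¬(q ∧ ¬p), 2   [¬◇-rule on 7 via 2R2]
9. p, 2   [¬∧-rule on 8 (branches; this branch)]
Accessibility: 0R0, 0R1, 0R2, 1R1, 2R2
Complete open branch: countermodel on an S4-frame, so not valid in S4, nor in K, T (the same frame is also a K-frame and a T-frame).
S5-tableau for the negation ¬(◇(q ∧ ¬p) → □◇(q ∧ ¬p)):
1. ¬(◇(q ∧ ¬p) → □◇(q ∧ ¬p)), 0
2. ◇(q ∧ ¬p), 0   [¬→-rule on 1]
3. ¬□◇(q ∧ ¬p), 0   [¬→-rule on 1]
4. q ∧ ¬p, 1   [◇-rule on 2: fresh world 1, 0R1]
5. q, 1   [∧-rule on 4]
6. ¬p, 1   [∧-rule on 4]
7. ¬◇(q ∧ ¬p), 2   [¬□-rule on 3: fresh world 2, 0R2]
8. ¬(q ∧ ¬p), 0   [¬◇-rule on 7 via 2R0]
9. ¬(q ∧ ¬p), 1   [¬◇-rule on 7 via 2R1]
10. ¬(q ∧ ¬p), 2   [¬◇-rule on 7 via 2R2]
11. p, 0   [¬∧-rule on 8 (branches; this branch)]
12. p, 1   [¬∧-rule on 9 (branches; this branch)]
Accessibility: 0R0, 0R1, 0R2, 1R0, 1R1, 1R2, 2R0, 2R1, 2R2
Branch closes: p and ¬p both at 1.
Every branch closes (one shown): valid in S5.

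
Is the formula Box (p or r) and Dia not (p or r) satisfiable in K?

No, unsatisfiable

1. Box (p or r) and Dia not (p or r), u
2. Box (p or r), u   [and-rule on 1]
3. Dia not (p or r), u   [and-rule on 1]
4. not (p or r), v   [Dia-rule on 3: fresh world v, uRv]
5. not p, v   [neg-or-rule on 4]
6. not r, v   [neg-or-rule on 4]
7. p or r, v   [Box-rule on 2 via uRv]
8. r, v   [or-rule on 7 (branches; this branch)]
Accessibility: uRv
Branch closes: r and not r both at v.
(One branch shown.) All branches close.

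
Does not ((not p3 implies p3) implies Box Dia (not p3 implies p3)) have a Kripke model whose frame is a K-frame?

1. not ((not p3 implies p3) implies Box Dia (not p3 implies p3)), w0
2. not p3 implies p3, w0   [neg-implies-rule on 1]
3. not Box Dia (not p3 implies p3), w0   [neg-implies-rule on 1]
4. p3, w0   [implies-rule on 2 (branches; this branch)]
5. not Dia (not p3 implies p3), w1   [neg-Box-rule on 3: fresh world w1, w0Rw1]
Accessibility: w0Rw1

Satisfiable (open branch found)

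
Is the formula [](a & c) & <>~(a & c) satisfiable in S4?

1. [](a & c) & <>~(a & c), w0
2. [](a & c), w0   [&-rule on 1]
3. <>~(a & c), w0   [&-rule on 1]
4. a & c, w0   [[]-rule on 2 via w0Rw0]
5. a, w0   [&-rule on 4]
6. c, w0   [&-rule on 4]
7. ~(a & c), w1   [<>-rule on 3: fresh world w1, w0Rw1]
8. a & c, w1   [[]-rule on 2 via w0Rw1]
9. a, w1   [&-rule on 8]
10. c, w1   [&-rule on 8]
11. ~c, w1   [~&-rule on 7 (branches; this branch)]
Accessibility: w0Rw0, w0Rw1, w1Rw1
Branch closes: c and ~c both at w1.
All branches of the tableau close; one closing branch shown above.

Unsatisfiable (every branch closes)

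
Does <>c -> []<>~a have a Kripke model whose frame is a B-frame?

1. <>c -> []<>~a, w0
2. []<>~a, w0   [->-rule on 1 (branches; this branch)]
3. <>~a, w0   [[]-rule on 2 via w0Rw0]
4. ~a, w1   [<>-rule on 3: fresh world w1, w0Rw1]
5. <>~a, w1   [[]-rule on 2 via w0Rw1]
6. ~a, w2   [<>-rule on 5: fresh world w2, w1Rw2]
Accessibility: w0Rw0, w0Rw1, w1Rw0, w1Rw1, w1Rw2, w2Rw1, w2Rw2

Yes, satisfiable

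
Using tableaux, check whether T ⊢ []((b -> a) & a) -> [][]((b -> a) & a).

Tableau for the negation ~([]((b -> a) & a) -> [][]((b -> a) & a)):
1. ~([]((b -> a) & a) -> [][]((b -> a) & a)), u
2. []((b -> a) & a), u   [~->-rule on 1]
3. ~[][]((b -> a) & a), u   [~->-rule on 1]
4. (b -> a) & a, u   [[]-rule on 2 via uRu]
5. b -> a, u   [&-rule on 4]
6. a, u   [&-rule on 4]
7. ~[]((b -> a) & a), v   [~[]-rule on 3: fresh world v, uRv]
8. (b -> a) & a, v   [[]-rule on 2 via uRv]
9. b -> a, v   [&-rule on 8]
10. a, v   [&-rule on 8]
11. ~((b -> a) & a), w   [~[]-rule on 7: fresh world w, vRw]
12. ~a, w   [~&-rule on 11 (branches; this branch)]
Accessibility: uRu, uRv, vRv, vRw, wRw
The negation has an open branch (countermodel exists).

No, not valid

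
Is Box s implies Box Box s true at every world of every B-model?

No, not valid

Tableau for the negation not (Box s implies Box Box s):
1. not (Box s implies Box Box s), w0
2. Box s, w0
3. not Box Box s, w0
4. s, w0
5. not Box s, w1
6. s, w1
7. not s, w2
Accessibility: w0Rw0, w0Rw1, w1Rw0, w1Rw1, w1Rw2, w2Rw1, w2Rw2
The negation has an open branch (countermodel exists).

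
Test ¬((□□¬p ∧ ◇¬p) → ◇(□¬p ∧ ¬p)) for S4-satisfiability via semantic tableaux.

1. ¬((□□¬p ∧ ◇¬p) → ◇(□¬p ∧ ¬p)), u
2. □□¬p ∧ ◇¬p, u
3. ¬◇(□¬p ∧ ¬p), u
4. □□¬p, u
5. ◇¬p, u
6. ¬(□¬p ∧ ¬p), u
7. □¬p, u
8. ¬p, u
9. ¬□¬p, u
10. ¬p, v
11. ¬(□¬p ∧ ¬p), v
12. □¬p, v
13. ¬□¬p, v
14. p, w
15. ¬(□¬p ∧ ¬p), w
16. □¬p, w
17. ¬p, w
Accessibility: uRu, uRv, uRw, vRv, wRw
Branch closes: p and ¬p both at w.
(One branch shown.) All branches close.

Unsatisfiable (every branch closes)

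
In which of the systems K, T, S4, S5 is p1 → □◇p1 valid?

S5

S5-tableau for the negation ¬(p1 → □◇p1):
1. ¬(p1 → □◇p1), u
2. p1, u
3. ¬□◇p1, u
4. ¬◇p1, v
5. ¬p1, u
Accessibility: uRu, uRv, vRu, vRv
Branch closes: p1 and ¬p1 both at u.
Every branch closes (one shown): valid in S5.
S4-tableau for the negation ¬(p1 → □◇p1):
1. ¬(p1 → □◇p1), u
2. p1, u
3. ¬□◇p1, u
4. ¬◇p1, v
5. ¬p1, v
Accessibility: uRu, uRv, vRv
Complete open branch: countermodel on an S4-frame, so not valid in S4, nor in K, T (the same frame is also a K-frame and a T-frame).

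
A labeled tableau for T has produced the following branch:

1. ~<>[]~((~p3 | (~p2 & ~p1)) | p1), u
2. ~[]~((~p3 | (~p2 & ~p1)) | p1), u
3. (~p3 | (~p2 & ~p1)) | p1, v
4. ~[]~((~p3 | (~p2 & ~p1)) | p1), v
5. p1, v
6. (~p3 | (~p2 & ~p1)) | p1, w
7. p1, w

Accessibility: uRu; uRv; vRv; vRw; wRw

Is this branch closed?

Not closed

No atom appears with both signs at the same world.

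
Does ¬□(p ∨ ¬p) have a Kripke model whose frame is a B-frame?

Unsatisfiable (every branch closes)

1. ¬□(p ∨ ¬p), w0
2. ¬(p ∨ ¬p), w1   [¬□-rule on 1: fresh world w1, w0Rw1]
3. ¬p, w1   [¬∨-rule on 2]
4. p, w1   [¬∨-rule on 2]
Accessibility: w0Rw0, w0Rw1, w1Rw0, w1Rw1
Branch closes: p and ¬p both at w1.
Every branch closes; the branch above is one of them.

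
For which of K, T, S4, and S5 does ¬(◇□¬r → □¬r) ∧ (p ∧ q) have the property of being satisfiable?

K, T, S4

S4-tableau for the formula:
1. ¬(◇□¬r → □¬r) ∧ (p ∧ q), u
2. ¬(◇□¬r → □¬r), u
3. p ∧ q, u
4. ◇□¬r, u
5. ¬□¬r, u
6. p, u
7. q, u
8. □¬r, v
9. ¬r, v
10. r, w
Accessibility: uRu, uRv, uRw, vRv, wRw
Complete open branch: satisfiable in S4, hence also in K, T (this S4-model is also a K-model and a T-model).
S5-tableau for the formula:
1. ¬(◇□¬r → □¬r) ∧ (p ∧ q), u
2. ¬(◇□¬r → □¬r), u
3. p ∧ q, u
4. ◇□¬r, u
5. ¬□¬r, u
6. p, u
7. q, u
8. □¬r, v
9. ¬r, u
10. ¬r, v
11. r, w
12. ¬r, w
Accessibility: uRu, uRv, uRw, vRu, vRv, vRw, wRu, wRv, wRw
Branch closes: r and ¬r both at w.
Every branch closes (one shown): unsatisfiable in S5.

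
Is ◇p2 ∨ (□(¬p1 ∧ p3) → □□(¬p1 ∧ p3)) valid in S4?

Tableau for the negation ¬(◇p2 ∨ (□(¬p1 ∧ p3) → □□(¬p1 ∧ p3))):
1. ¬(◇p2 ∨ (□(¬p1 ∧ p3) → □□(¬p1 ∧ p3))), w0
2. ¬◇p2, w0
3. ¬(□(¬p1 ∧ p3) → □□(¬p1 ∧ p3)), w0
4. □(¬p1 ∧ p3), w0
5. ¬□□(¬p1 ∧ p3), w0
6. ¬p2, w0
7. ¬p1 ∧ p3, w0
8. ¬p1, w0
9. p3, w0
10. ¬□(¬p1 ∧ p3), w1
11. ¬p2, w1
12. ¬p1 ∧ p3, w1
13. ¬p1, w1
14. p3, w1
15. ¬(¬p1 ∧ p3), w2
16. ¬p2, w2
17. ¬p1 ∧ p3, w2
18. ¬p1, w2
19. p3, w2
20. ¬p3, w2
Accessibility: w0Rw0, w0Rw1, w0Rw2, w1Rw1, w1Rw2, w2Rw2
Branch closes: p3 and ¬p3 both at w2.
Every branch of the negation's tableau closes; the branch above is one of them.

Valid in S4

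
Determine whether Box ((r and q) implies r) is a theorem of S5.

Tableau for the negation not Box ((r and q) implies r):
1. not Box ((r and q) implies r), 0
2. not ((r and q) implies r), 1
3. r and q, 1
4. not r, 1
5. r, 1
6. q, 1
Accessibility: 0R0, 0R1, 1R0, 1R1
Branch closes: r and not r both at 1.
All branches of the negation close; one closing branch shown above.

Valid in S5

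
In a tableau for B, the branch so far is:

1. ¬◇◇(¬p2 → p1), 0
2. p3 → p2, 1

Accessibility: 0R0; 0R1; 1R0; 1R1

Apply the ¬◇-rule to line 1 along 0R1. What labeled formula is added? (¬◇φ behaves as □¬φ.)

¬◇φ behaves as □¬φ: propagate the negated body to each accessible world.

¬◇(¬p2 → p1), 1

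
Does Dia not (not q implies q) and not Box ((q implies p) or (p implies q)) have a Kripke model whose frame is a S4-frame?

Unsatisfiable (every branch closes)

1. Dia not (not q implies q) and not Box ((q implies p) or (p implies q)), u
2. Dia not (not q implies q), u
3. not Box ((q implies p) or (p implies q)), u
4. not (not q implies q), v
5. not q, v
6. not ((q implies p) or (p implies q)), w
7. not (q implies p), w
8. not (p implies q), w
9. q, w
10. not p, w
11. p, w
12. not q, w
Accessibility: uRu, uRv, uRw, vRv, wRw
Branch closes: p and not p both at w.
All branches of the tableau close; one closing branch shown above.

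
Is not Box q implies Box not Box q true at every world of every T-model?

Invalid (countermodel exists)

Tableau for the negation not (not Box q implies Box not Box q):
1. not (not Box q implies Box not Box q), 0
2. not Box q, 0
3. not Box not Box q, 0
4. not q, 1
5. Box q, 2
6. q, 2
Accessibility: 0R0, 0R1, 0R2, 1R1, 2R2
The negation has an open branch (countermodel exists).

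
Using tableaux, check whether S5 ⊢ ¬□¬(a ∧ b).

Tableau for the negation □¬(a ∧ b):
1. □¬(a ∧ b), w0
2. ¬(a ∧ b), w0
3. ¬b, w0
Accessibility: w0Rw0
The negation has an open branch (countermodel exists).

No, not valid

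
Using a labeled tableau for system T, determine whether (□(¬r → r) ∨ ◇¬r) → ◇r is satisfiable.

Yes, satisfiable

1. (□(¬r → r) ∨ ◇¬r) → ◇r, 0
2. ◇r, 0   [→-rule on 1 (branches; this branch)]
3. r, 1   [◇-rule on 2: fresh world 1, 0R1]
Accessibility: 0R0, 0R1, 1R1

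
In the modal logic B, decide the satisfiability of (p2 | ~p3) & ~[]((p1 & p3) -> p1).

No, unsatisfiable

1. (p2 | ~p3) & ~[]((p1 & p3) -> p1), u
2. p2 | ~p3, u
3. ~[]((p1 & p3) -> p1), u
4. ~p3, u
5. ~((p1 & p3) -> p1), v
6. p1 & p3, v
7. ~p1, v
8. p1, v
9. p3, v
Accessibility: uRu, uRv, vRu, vRv
Branch closes: p1 and ~p1 both at v.
(One branch shown.) All branches close.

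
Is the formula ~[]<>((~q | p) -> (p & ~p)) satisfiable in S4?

Yes, satisfiable

1. ~[]<>((~q | p) -> (p & ~p)), w0
2. ~<>((~q | p) -> (p & ~p)), w1
3. ~((~q | p) -> (p & ~p)), w1
4. ~q | p, w1
5. ~(p & ~p), w1
6. p, w1
Accessibility: w0Rw0, w0Rw1, w1Rw1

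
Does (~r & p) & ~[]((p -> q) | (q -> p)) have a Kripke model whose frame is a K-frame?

1. (~r & p) & ~[]((p -> q) | (q -> p)), 0
2. ~r & p, 0
3. ~[]((p -> q) | (q -> p)), 0
4. ~r, 0
5. p, 0
6. ~((p -> q) | (q -> p)), 1
7. ~(p -> q), 1
8. ~(q -> p), 1
9. p, 1
10. ~q, 1
11. q, 1
12. ~p, 1
Accessibility: 0R1
Branch closes: q and ~q both at 1.
(One branch shown.) All branches close.

No, unsatisfiable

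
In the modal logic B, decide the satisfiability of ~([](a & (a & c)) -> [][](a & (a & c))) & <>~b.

1. ~([](a & (a & c)) -> [][](a & (a & c))) & <>~b, u
2. ~([](a & (a & c)) -> [][](a & (a & c))), u
3. <>~b, u
4. [](a & (a & c)), u
5. ~[][](a & (a & c)), u
6. a & (a & c), u
7. a, u
8. a & c, u
9. c, u
10. ~b, v
11. a & (a & c), v
12. a, v
13. a & c, v
14. c, v
15. ~[](a & (a & c)), w
16. a & (a & c), w
17. a, w
18. a & c, w
19. c, w
20. ~(a & (a & c)), x
21. ~(a & c), x
22. ~c, x
Accessibility: uRu, uRv, uRw, vRu, vRv, wRu, wRw, wRx, xRw, xRx

Satisfiable (open branch found)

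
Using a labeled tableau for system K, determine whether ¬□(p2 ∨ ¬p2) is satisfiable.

Unsatisfiable (every branch closes)

1. ¬□(p2 ∨ ¬p2), 0
2. ¬(p2 ∨ ¬p2), 1
3. ¬p2, 1
4. p2, 1
Accessibility: 0R1
Branch closes: p2 and ¬p2 both at 1.
(One branch shown.) All branches close.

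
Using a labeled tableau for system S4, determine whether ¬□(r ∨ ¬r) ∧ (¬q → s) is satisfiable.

1. ¬□(r ∨ ¬r) ∧ (¬q → s), w0
2. ¬□(r ∨ ¬r), w0
3. ¬q → s, w0
4. s, w0
5. ¬(r ∨ ¬r), w1
6. ¬r, w1
7. r, w1
Accessibility: w0Rw0, w0Rw1, w1Rw1
Branch closes: r and ¬r both at w1.
All branches of the tableau close; one closing branch shown above.

Unsatisfiable (every branch closes)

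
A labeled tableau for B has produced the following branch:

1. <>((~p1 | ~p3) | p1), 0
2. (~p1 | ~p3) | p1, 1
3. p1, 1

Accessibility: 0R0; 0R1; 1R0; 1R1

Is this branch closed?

Not closed

There is no literal clash: for every atom and world, at most one sign appears.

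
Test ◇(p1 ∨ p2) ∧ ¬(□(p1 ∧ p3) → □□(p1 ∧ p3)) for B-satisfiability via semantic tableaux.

1. ◇(p1 ∨ p2) ∧ ¬(□(p1 ∧ p3) → □□(p1 ∧ p3)), u
2. ◇(p1 ∨ p2), u
3. ¬(□(p1 ∧ p3) → □□(p1 ∧ p3)), u
4. □(p1 ∧ p3), u
5. ¬□□(p1 ∧ p3), u
6. p1 ∧ p3, u
7. p1, u
8. p3, u
9. p1 ∨ p2, v
10. p1 ∧ p3, v
11. p1, v
12. p3, v
13. p2, v
14. ¬□(p1 ∧ p3), w
15. p1 ∧ p3, w
16. p1, w
17. p3, w
18. ¬(p1 ∧ p3), x
19. ¬p3, x
Accessibility: uRu, uRv, uRw, vRu, vRv, wRu, wRw, wRx, xRw, xRx

Yes, satisfiable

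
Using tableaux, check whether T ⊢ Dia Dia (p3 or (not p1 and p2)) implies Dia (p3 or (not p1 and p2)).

Not valid

Tableau for the negation not (Dia Dia (p3 or (not p1 and p2)) implies Dia (p3 or (not p1 and p2))):
1. not (Dia Dia (p3 or (not p1 and p2)) implies Dia (p3 or (not p1 and p2))), 0
2. Dia Dia (p3 or (not p1 and p2)), 0
3. not Dia (p3 or (not p1 and p2)), 0
4. not (p3 or (not p1 and p2)), 0
5. not p3, 0
6. not (not p1 and p2), 0
7. not p2, 0
8. Dia (p3 or (not p1 and p2)), 1
9. not (p3 or (not p1 and p2)), 1
10. not p3, 1
11. not (not p1 and p2), 1
12. not p2, 1
13. p3 or (not p1 and p2), 2
14. not p1 and p2, 2
15. not p1, 2
16. p2, 2
Accessibility: 0R0, 0R1, 1R1, 1R2, 2R2
The negation has an open branch (countermodel exists).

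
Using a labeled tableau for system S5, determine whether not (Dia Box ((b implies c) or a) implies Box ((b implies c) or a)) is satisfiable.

Unsatisfiable (every branch closes)

1. not (Dia Box ((b implies c) or a) implies Box ((b implies c) or a)), w0
2. Dia Box ((b implies c) or a), w0   [neg-implies-rule on 1]
3. not Box ((b implies c) or a), w0   [neg-implies-rule on 1]
4. Box ((b implies c) or a), w1   [Dia-rule on 2: fresh world w1, w0Rw1]
5. (b implies c) or a, w0   [Box-rule on 4 via w1Rw0]
6. (b implies c) or a, w1   [Box-rule on 4 via w1Rw1]
7. b implies c, w0   [or-rule on 5 (branches; this branch)]
8. b implies c, w1   [or-rule on 6 (branches; this branch)]
9. c, w0   [implies-rule on 7 (branches; this branch)]
10. c, w1   [implies-rule on 8 (branches; this branch)]
11. not ((b implies c) or a), w2   [neg-Box-rule on 3: fresh world w2, w0Rw2]
12. not (b implies c), w2   [neg-or-rule on 11]
13. not a, w2   [neg-or-rule on 11]
14. b, w2   [neg-implies-rule on 12]
15. not c, w2   [neg-implies-rule on 12]
16. (b implies c) or a, w2   [Box-rule on 4 via w1Rw2]
17. b implies c, w2   [or-rule on 16 (branches; this branch)]
18. c, w2   [implies-rule on 17 (branches; this branch)]
Accessibility: w0Rw0, w0Rw1, w0Rw2, w1Rw0, w1Rw1, w1Rw2, w2Rw0, w2Rw1, w2Rw2
Branch closes: c and not c both at w2.
All branches of the tableau close; one closing branch shown above.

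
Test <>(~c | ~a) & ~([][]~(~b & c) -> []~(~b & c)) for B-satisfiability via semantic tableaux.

1. <>(~c | ~a) & ~([][]~(~b & c) -> []~(~b & c)), u
2. <>(~c | ~a), u   [&-rule on 1]
3. ~([][]~(~b & c) -> []~(~b & c)), u   [&-rule on 1]
4. [][]~(~b & c), u   [~->-rule on 3]
5. ~[]~(~b & c), u   [~->-rule on 3]
6. []~(~b & c), u   [[]-rule on 4 via uRu]
7. ~(~b & c), u   [[]-rule on 6 via uRu]
8. ~c, u   [~&-rule on 7 (branches; this branch)]
9. ~c | ~a, v   [<>-rule on 2: fresh world v, uRv]
10. []~(~b & c), v   [[]-rule on 4 via uRv]
11. ~(~b & c), v   [[]-rule on 6 via uRv]
12. ~a, v   [|-rule on 9 (branches; this branch)]
13. ~c, v   [~&-rule on 11 (branches; this branch)]
14. ~b & c, w   [~[]-rule on 5: fresh world w, uRw]
15. ~b, w   [&-rule on 14]
16. c, w   [&-rule on 14]
17. []~(~b & c), w   [[]-rule on 4 via uRw]
18. ~(~b & c), w   [[]-rule on 6 via uRw]
19. ~c, w   [~&-rule on 18 (branches; this branch)]
Accessibility: uRu, uRv, uRw, vRu, vRv, wRu, wRw
Branch closes: c and ~c both at w.
(One branch shown.) All branches close.

No, unsatisfiable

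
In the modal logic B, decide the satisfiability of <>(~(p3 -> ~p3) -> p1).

Yes, satisfiable

1. <>(~(p3 -> ~p3) -> p1), u
2. ~(p3 -> ~p3) -> p1, v   [<>-rule on 1: fresh world v, uRv]
3. p1, v   [->-rule on 2 (branches; this branch)]
Accessibility: uRu, uRv, vRu, vRv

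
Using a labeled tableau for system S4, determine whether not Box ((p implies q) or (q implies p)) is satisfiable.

Unsatisfiable

1. not Box ((p implies q) or (q implies p)), w0
2. not ((p implies q) or (q implies p)), w1
3. not (p implies q), w1
4. not (q implies p), w1
5. p, w1
6. not q, w1
7. q, w1
8. not p, w1
Accessibility: w0Rw0, w0Rw1, w1Rw1
Branch closes: q and not q both at w1.
All branches of the tableau close; one closing branch shown above.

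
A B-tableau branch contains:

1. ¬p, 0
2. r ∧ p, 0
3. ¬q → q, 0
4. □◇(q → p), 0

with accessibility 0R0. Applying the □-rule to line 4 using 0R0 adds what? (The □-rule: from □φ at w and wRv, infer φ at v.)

◇(q → p), 0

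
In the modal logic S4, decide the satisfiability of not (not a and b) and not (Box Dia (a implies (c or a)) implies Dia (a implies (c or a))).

No, unsatisfiable

1. not (not a and b) and not (Box Dia (a implies (c or a)) implies Dia (a implies (c or a))), w0
2. not (not a and b), w0   [and-rule on 1]
3. not (Box Dia (a implies (c or a)) implies Dia (a implies (c or a))), w0   [and-rule on 1]
4. Box Dia (a implies (c or a)), w0   [neg-implies-rule on 3]
5. not Dia (a implies (c or a)), w0   [neg-implies-rule on 3]
6. Dia (a implies (c or a)), w0   [Box-rule on 4 via w0Rw0]
7. not (a implies (c or a)), w0   [neg-Dia-rule on 5 via w0Rw0]
8. a, w0   [neg-implies-rule on 7]
9. not (c or a), w0   [neg-implies-rule on 7]
10. not c, w0   [neg-or-rule on 9]
11. not a, w0   [neg-or-rule on 9]
Accessibility: w0Rw0
Branch closes: a and not a both at w0.
All branches of the tableau close; one closing branch shown above.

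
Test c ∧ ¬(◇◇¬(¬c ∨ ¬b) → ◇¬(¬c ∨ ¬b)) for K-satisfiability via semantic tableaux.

1. c ∧ ¬(◇◇¬(¬c ∨ ¬b) → ◇¬(¬c ∨ ¬b)), 0
2. c, 0
3. ¬(◇◇¬(¬c ∨ ¬b) → ◇¬(¬c ∨ ¬b)), 0
4. ◇◇¬(¬c ∨ ¬b), 0
5. ¬◇¬(¬c ∨ ¬b), 0
6. ◇¬(¬c ∨ ¬b), 1
7. ¬c ∨ ¬b, 1
8. ¬b, 1
9. ¬(¬c ∨ ¬b), 2
10. c, 2
11. b, 2
Accessibility: 0R1, 1R2

Satisfiable (open branch found)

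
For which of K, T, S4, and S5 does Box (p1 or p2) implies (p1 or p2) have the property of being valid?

K-tableau for the negation not (Box (p1 or p2) implies (p1 or p2)):
1. not (Box (p1 or p2) implies (p1 or p2)), 0
2. Box (p1 or p2), 0
3. not (p1 or p2), 0
4. not p1, 0
5. not p2, 0
Complete open branch: countermodel on a K-frame, so not valid in K.
T-tableau for the negation not (Box (p1 or p2) implies (p1 or p2)):
1. not (Box (p1 or p2) implies (p1 or p2)), 0
2. Box (p1 or p2), 0
3. not (p1 or p2), 0
4. not p1, 0
5. not p2, 0
6. p1 or p2, 0
7. p2, 0
Accessibility: 0R0
Branch closes: p2 and not p2 both at 0.
Every branch closes (one shown): valid in T, hence also in S4, S5 (every theorem of T is a theorem of S4 and S5).

T, S4, S5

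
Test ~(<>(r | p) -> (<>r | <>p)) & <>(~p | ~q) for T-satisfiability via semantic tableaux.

Unsatisfiable (every branch closes)

1. ~(<>(r | p) -> (<>r | <>p)) & <>(~p | ~q), u
2. ~(<>(r | p) -> (<>r | <>p)), u
3. <>(~p | ~q), u
4. <>(r | p), u
5. ~(<>r | <>p), u
6. ~<>r, u
7. ~<>p, u
8. ~r, u
9. ~p, u
10. ~p | ~q, v
11. ~r, v
12. ~p, v
13. ~q, v
14. r | p, w
15. ~r, w
16. ~p, w
17. p, w
Accessibility: uRu, uRv, uRw, vRv, wRw
Branch closes: p and ~p both at w.
Every branch closes; the branch above is one of them.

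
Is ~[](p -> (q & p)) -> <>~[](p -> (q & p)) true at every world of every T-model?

Tableau for the negation ~(~[](p -> (q & p)) -> <>~[](p -> (q & p))):
1. ~(~[](p -> (q & p)) -> <>~[](p -> (q & p))), w0
2. ~[](p -> (q & p)), w0   [~->-rule on 1]
3. ~<>~[](p -> (q & p)), w0   [~->-rule on 1]
4. [](p -> (q & p)), w0   [~<>-rule on 3 via w0Rw0]
5. p -> (q & p), w0   [[]-rule on 4 via w0Rw0]
6. q & p, w0   [->-rule on 5 (branches; this branch)]
7. q, w0   [&-rule on 6]
8. p, w0   [&-rule on 6]
9. ~(p -> (q & p)), w1   [~[]-rule on 2: fresh world w1, w0Rw1]
10. p, w1   [~->-rule on 9]
11. ~(q & p), w1   [~->-rule on 9]
12. [](p -> (q & p)), w1   [~<>-rule on 3 via w0Rw1]
13. p -> (q & p), w1   [[]-rule on 4 via w0Rw1]
14. ~q, w1   [~&-rule on 11 (branches; this branch)]
15. q & p, w1   [->-rule on 13 (branches; this branch)]
16. q, w1   [&-rule on 15]
Accessibility: w0Rw0, w0Rw1, w1Rw1
Branch closes: q and ~q both at w1.
All branches of the negation close; one closing branch shown above.

Yes, valid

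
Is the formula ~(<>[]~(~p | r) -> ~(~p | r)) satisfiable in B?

No, unsatisfiable

1. ~(<>[]~(~p | r) -> ~(~p | r)), 0
2. <>[]~(~p | r), 0
3. ~p | r, 0
4. r, 0
5. []~(~p | r), 1
6. ~(~p | r), 0
7. p, 0
8. ~r, 0
Accessibility: 0R0, 0R1, 1R0, 1R1
Branch closes: r and ~r both at 0.
Every branch closes; the branch above is one of them.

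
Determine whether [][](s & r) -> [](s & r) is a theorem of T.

Valid in T

Tableau for the negation ~([][](s & r) -> [](s & r)):
1. ~([][](s & r) -> [](s & r)), 0
2. [][](s & r), 0
3. ~[](s & r), 0
4. [](s & r), 0
5. s & r, 0
6. s, 0
7. r, 0
8. ~(s & r), 1
9. [](s & r), 1
10. s & r, 1
11. s, 1
12. r, 1
13. ~r, 1
Accessibility: 0R0, 0R1, 1R1
Branch closes: r and ~r both at 1.
All branches of the negation close; one closing branch shown above.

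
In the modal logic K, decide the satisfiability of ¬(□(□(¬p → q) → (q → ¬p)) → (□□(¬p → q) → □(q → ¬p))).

1. ¬(□(□(¬p → q) → (q → ¬p)) → (□□(¬p → q) → □(q → ¬p))), 0
2. □(□(¬p → q) → (q → ¬p)), 0
3. ¬(□□(¬p → q) → □(q → ¬p)), 0
4. □□(¬p → q), 0
5. ¬□(q → ¬p), 0
6. ¬(q → ¬p), 1
7. q, 1
8. p, 1
9. □(¬p → q) → (q → ¬p), 1
10. □(¬p → q), 1
11. ¬□(¬p → q), 1
12. ¬(¬p → q), 2
13. ¬p, 2
14. ¬q, 2
15. ¬p → q, 2
16. q, 2
Accessibility: 0R1, 1R2
Branch closes: q and ¬q both at 2.
(One branch shown.) All branches close.

Unsatisfiable (every branch closes)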